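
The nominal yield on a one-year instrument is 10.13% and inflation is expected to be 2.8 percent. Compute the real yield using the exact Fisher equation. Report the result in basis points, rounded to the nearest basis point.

1 + r = 1.10130 / 1.02800 = 1.071304
r = 1.071304 − 1 = 7.1304%, i.e. 713 basis points.

713 basis points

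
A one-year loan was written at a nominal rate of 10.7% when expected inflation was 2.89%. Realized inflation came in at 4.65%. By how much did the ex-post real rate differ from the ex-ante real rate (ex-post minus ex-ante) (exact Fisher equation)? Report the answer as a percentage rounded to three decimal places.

-1.809%

Ex-ante: (1 + 0.1070)/(1 + 0.0289) − 1 = 7.59063%
Ex-post: (1 + 0.1070)/(1 + 0.0465) − 1 = 5.78118%
Difference (ex-post − ex-ante) = -1.80946% → -1.809%.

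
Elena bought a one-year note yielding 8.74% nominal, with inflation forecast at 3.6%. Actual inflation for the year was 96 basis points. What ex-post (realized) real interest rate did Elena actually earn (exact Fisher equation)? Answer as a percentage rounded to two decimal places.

7.71%

Ex-post: (1 + 0.0874)/(1 + 0.0096) − 1 = 7.7060%
So the realized real rate is 7.71%.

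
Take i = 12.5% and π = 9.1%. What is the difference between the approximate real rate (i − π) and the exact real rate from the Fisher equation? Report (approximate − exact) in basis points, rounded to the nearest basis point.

28 basis points

Approximate: r ≈ 12.500% − 9.100% = 3.4000%
Exact: (1 + 0.1250)/(1 + 0.0910) − 1 = 3.1164%
Error = 3.4000% − 3.1164% = 0.2836% → 28 basis points.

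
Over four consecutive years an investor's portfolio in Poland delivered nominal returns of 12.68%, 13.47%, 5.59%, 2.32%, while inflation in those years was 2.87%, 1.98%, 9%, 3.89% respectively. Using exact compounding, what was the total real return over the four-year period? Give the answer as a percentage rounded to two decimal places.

16.28%

Compound the nominal returns: 1.1268 × 1.1347 × 1.0559 × 1.0232 = 1.381374.
Compound inflation: 1.0287 × 1.0198 × 1.0900 × 1.0389 = 1.187966.
Deflate: 1.381374 / 1.187966 = 1.162806.
Total real return = 1.162806 − 1 → 16.28%.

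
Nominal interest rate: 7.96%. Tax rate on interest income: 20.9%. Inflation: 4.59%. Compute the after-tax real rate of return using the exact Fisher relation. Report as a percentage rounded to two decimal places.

After-tax nominal return = 7.96% × (1 − 0.209) = 6.29636%.
1 + r = 1.0629636 / 1.04590 = 1.016315
After-tax real rate = 1.016315 − 1 → 1.63%.

1.63%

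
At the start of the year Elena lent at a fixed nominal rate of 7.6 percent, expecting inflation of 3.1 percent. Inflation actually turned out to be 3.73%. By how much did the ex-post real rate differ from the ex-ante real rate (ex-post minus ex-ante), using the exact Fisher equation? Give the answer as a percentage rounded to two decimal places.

Ex-ante: (1 + 0.0760)/(1 + 0.0310) − 1 = 4.3647%
Ex-post: (1 + 0.0760)/(1 + 0.0373) − 1 = 3.7308%
Difference (ex-post − ex-ante) = -0.6339% → -0.63%.

-0.63%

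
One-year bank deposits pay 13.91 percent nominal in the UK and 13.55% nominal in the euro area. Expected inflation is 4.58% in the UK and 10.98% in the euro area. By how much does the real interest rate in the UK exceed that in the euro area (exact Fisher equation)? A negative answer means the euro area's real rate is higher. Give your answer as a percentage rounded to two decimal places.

6.61%

The UK: (1 + 0.1391)/(1 + 0.0458) − 1 = 8.9214%
The euro area: (1 + 0.1355)/(1 + 0.1098) − 1 = 2.3157%
Differential = 8.9214% − 2.3157% = 6.6057% → 6.61%.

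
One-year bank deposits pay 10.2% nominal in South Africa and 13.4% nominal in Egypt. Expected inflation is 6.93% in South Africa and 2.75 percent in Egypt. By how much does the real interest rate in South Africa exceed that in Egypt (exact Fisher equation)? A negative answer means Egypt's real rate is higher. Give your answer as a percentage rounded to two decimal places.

South Africa: (1 + 0.1020)/(1 + 0.0693) − 1 = 3.0581%
Egypt: (1 + 0.1340)/(1 + 0.0275) − 1 = 10.3650%
Differential = 3.0581% − 10.3650% = -7.3069% → -7.31%.

-7.31%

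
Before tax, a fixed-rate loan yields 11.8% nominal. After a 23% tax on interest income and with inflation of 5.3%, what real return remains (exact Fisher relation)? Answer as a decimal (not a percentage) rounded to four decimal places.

After-tax nominal return = 11.8% × (1 − 0.23) = 9.0860%.
1 + r = 1.09086 / 1.05300 = 1.035954
After-tax real rate = 1.035954 − 1 → 0.0360.

0.0360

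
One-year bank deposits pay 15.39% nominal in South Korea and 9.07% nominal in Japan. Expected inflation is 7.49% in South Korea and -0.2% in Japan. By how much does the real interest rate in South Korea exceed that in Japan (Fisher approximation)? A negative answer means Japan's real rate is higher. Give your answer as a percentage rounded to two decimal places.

South Korea: 15.39% − 7.49% = 7.900%
Japan: 9.07% − (-0.2%) = 9.270%
Differential = -1.370% → -1.37%.

-1.37%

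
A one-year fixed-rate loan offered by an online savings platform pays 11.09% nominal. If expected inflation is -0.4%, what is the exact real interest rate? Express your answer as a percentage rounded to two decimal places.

By the Fisher equation, 1 + r = (1 + i)/(1 + π).
1 + r = 1.11090 / 0.99600 = 1.115361
r = 1.115361 − 1 = 11.5361%, i.e. 11.54%.

11.54%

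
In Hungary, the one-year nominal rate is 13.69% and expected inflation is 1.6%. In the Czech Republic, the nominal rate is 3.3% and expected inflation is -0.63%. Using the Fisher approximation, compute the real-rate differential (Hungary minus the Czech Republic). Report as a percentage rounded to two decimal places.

Hungary: 13.69% − 1.6% = 12.090%
The Czech Republic: 3.3% − (-0.63%) = 3.930%
Differential = 8.160% → 8.16%.

8.16%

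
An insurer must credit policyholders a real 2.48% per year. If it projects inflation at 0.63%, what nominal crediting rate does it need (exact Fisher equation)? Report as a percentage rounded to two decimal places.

(1 + i) = (1 + r)(1 + π) = 1.02480 × 1.00630 = 1.03125624
i = 1.03125624 − 1, so the required nominal rate is 3.13%.

3.13%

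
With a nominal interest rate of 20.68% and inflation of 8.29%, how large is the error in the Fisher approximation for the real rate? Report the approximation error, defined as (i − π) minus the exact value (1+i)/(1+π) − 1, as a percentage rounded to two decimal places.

0.95%

Approximate: r ≈ 20.680% − 8.290% = 12.3900%
Exact: (1 + 0.2068)/(1 + 0.0829) − 1 = 11.4415%
Error = 12.3900% − 11.4415% = 0.9485% → 0.95%.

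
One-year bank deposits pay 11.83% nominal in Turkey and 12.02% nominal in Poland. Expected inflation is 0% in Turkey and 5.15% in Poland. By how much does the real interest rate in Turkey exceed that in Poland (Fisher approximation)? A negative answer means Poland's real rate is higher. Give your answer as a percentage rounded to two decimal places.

4.96%

Turkey: 11.83% − 0% = 11.830%
Poland: 12.02% − 5.15% = 6.870%
Differential = 4.960% → 4.96%.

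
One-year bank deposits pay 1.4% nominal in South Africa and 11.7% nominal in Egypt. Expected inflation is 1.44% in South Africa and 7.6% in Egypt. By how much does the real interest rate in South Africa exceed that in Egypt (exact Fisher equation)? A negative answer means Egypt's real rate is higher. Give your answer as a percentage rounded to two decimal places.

-3.85%

South Africa: (1 + 0.0140)/(1 + 0.0144) − 1 = -0.0394%
Egypt: (1 + 0.1170)/(1 + 0.0760) − 1 = 3.8104%
Differential = -0.0394% − 3.8104% = -3.8498% → -3.85%.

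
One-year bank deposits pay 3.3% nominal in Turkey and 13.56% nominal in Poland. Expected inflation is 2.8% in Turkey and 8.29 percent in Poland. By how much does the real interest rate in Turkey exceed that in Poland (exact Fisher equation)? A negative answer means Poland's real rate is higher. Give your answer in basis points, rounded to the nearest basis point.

Turkey: (1 + 0.0330)/(1 + 0.0280) − 1 = 0.4864%
Poland: (1 + 0.1356)/(1 + 0.0829) − 1 = 4.8666%
Differential = 0.4864% − 4.8666% = -4.3802% → -438 basis points.

-438 basis points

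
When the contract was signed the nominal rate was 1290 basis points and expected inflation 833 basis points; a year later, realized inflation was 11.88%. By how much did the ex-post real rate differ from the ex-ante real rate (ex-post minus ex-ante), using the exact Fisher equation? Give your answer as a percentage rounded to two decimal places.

Ex-ante: (1 + 0.1290)/(1 + 0.0833) − 1 = 4.2186%
Ex-post: (1 + 0.1290)/(1 + 0.1188) − 1 = 0.9117%
Difference (ex-post − ex-ante) = -3.3069% → -3.31%.

-3.31%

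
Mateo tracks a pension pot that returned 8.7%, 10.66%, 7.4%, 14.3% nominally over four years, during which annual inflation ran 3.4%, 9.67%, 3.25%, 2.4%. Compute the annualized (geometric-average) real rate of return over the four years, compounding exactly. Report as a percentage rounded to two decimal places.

Nominal growth factor = 1.0870 × 1.1066 × 1.0740 × 1.1430 = 1.47662672
Price-level growth factor = 1.0340 × 1.0967 × 1.0325 × 1.0240 = 1.19894262
Real growth factor = 1.47662672 / 1.19894262 = 1.23160749
Annualized real rate = 1.23160749^(1/4) − 1 = 5.3460% → 5.35%.

5.35%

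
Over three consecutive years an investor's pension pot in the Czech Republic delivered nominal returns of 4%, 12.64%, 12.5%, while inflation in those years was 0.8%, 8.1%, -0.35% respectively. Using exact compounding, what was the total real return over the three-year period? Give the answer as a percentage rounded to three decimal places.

21.371%

Nominal growth factor = 1.0400 × 1.1264 × 1.1250 = 1.317888
Price-level growth factor = 1.0080 × 1.0810 × 0.9965 = 1.085834
Real growth factor = 1.317888 / 1.085834 = 1.213710
Total real return = 1.213710 − 1 → 21.371%.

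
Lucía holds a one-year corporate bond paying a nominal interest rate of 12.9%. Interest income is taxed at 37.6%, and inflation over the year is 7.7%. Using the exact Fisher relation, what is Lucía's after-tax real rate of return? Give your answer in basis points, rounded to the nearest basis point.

After-tax nominal return = 12.9% × (1 − 0.376) = 8.0496%.
1 + r = 1.080496 / 1.07700 = 1.003246
After-tax real rate = 1.003246 − 1 → 32 basis points.

32 basis points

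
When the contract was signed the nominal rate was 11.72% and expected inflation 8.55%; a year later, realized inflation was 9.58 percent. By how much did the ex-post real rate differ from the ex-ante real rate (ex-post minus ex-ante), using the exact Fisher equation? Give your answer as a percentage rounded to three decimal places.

Ex-ante: (1 + 0.1172)/(1 + 0.0855) − 1 = 2.9203%
Ex-post: (1 + 0.1172)/(1 + 0.0958) − 1 = 1.9529%
Difference (ex-post − ex-ante) = -0.9674% → -0.967%.

-0.967%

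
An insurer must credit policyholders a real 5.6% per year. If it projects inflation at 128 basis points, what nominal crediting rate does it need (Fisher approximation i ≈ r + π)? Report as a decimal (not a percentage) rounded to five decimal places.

i ≈ r + π = 5.6% + 1.28% = 0.06880.

0.06880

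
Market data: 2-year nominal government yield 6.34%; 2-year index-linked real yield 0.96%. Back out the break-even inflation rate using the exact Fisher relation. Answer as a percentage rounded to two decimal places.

5.33%

(1 + π) = (1 + i)/(1 + r) = 1.06340 / 1.00960 = 1.053288
Break-even inflation = 1.053288 − 1 → 5.33%.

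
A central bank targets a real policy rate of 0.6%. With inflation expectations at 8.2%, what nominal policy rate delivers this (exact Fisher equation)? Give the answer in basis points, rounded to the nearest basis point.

885 basis points

(1 + i) = (1 + r)(1 + π) = 1.00600 × 1.08200 = 1.088492
i = 1.088492 − 1, so the required nominal rate is 885 basis points.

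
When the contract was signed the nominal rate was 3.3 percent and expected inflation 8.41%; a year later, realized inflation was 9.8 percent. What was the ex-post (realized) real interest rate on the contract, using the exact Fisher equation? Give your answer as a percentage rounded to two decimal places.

-5.92%

Ex-post: (1 + 0.0330)/(1 + 0.0980) − 1 = -5.9199%
So the realized real rate is -5.92%.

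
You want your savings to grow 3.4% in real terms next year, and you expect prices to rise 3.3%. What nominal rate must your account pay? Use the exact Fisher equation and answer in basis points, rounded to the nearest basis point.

681 basis points

(1 + i) = (1 + r)(1 + π) = 1.03400 × 1.03300 = 1.068122
i = 1.068122 − 1, so the required nominal rate is 681 basis points.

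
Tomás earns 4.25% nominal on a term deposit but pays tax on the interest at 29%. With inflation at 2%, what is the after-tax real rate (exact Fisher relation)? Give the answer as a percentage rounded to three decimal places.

0.998%

After-tax nominal return = 4.25% × (1 − 0.29) = 3.0175%.
1 + r = 1.030175 / 1.02000 = 1.0099755
After-tax real rate = 1.0099755 − 1 → 0.998%.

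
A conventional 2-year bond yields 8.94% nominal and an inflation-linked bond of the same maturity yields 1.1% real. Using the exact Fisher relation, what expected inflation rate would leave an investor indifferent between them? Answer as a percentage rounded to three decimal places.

7.755%

(1 + π) = (1 + i)/(1 + r) = 1.08940 / 1.01100 = 1.077547
Break-even inflation = 1.077547 − 1 → 7.755%.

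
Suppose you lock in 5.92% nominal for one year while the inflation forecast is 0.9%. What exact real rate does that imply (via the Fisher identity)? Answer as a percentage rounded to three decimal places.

4.975%

By the Fisher identity, 1 + r = (1 + i)/(1 + π).
1 + r = 1.05920 / 1.00900 = 1.049752
r = 1.049752 − 1 = 4.9752%, i.e. 4.975%.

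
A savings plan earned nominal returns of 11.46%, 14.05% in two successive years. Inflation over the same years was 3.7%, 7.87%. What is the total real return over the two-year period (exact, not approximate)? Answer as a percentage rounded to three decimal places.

Compound the nominal returns: 1.1146 × 1.1405 = 1.271201.
Compound inflation: 1.0370 × 1.0787 = 1.118612.
Deflate: 1.271201 / 1.118612 = 1.136410.
Total real return = 1.136410 − 1 → 13.641%.

13.641%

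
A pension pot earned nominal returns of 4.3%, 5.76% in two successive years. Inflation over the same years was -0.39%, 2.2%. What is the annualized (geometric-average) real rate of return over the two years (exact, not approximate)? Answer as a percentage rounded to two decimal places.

Nominal growth factor = 1.0430 × 1.0576 = 1.10307680
Price-level growth factor = 0.9961 × 1.0220 = 1.01801420
Real growth factor = 1.10307680 / 1.01801420 = 1.08355738
Annualized real rate = 1.08355738^(1/2) − 1 = 4.0941% → 4.09%.

4.09%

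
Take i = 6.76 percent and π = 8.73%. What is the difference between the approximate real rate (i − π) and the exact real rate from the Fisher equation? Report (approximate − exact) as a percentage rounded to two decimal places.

-0.16%

Approximate: r ≈ 6.760% − 8.730% = -1.9700%
Exact: (1 + 0.0676)/(1 + 0.0873) − 1 = -1.8118%
Error = -1.9700% − (-1.8118%) = -0.1582% → -0.16%.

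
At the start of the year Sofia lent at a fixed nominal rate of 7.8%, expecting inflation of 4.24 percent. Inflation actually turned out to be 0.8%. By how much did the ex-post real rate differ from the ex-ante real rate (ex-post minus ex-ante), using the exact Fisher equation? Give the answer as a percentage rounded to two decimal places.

Ex-ante: (1 + 0.0780)/(1 + 0.0424) − 1 = 3.4152%
Ex-post: (1 + 0.0780)/(1 + 0.0080) − 1 = 6.9444%
Difference (ex-post − ex-ante) = 3.5292% → 3.53%.

3.53%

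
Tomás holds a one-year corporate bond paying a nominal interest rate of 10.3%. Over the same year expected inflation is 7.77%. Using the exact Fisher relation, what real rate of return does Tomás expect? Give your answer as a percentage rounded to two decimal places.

1 + r = 1.10300 / 1.07770 = 1.023476
r = 1.023476 − 1 = 2.3476%, i.e. 2.35%.

2.35%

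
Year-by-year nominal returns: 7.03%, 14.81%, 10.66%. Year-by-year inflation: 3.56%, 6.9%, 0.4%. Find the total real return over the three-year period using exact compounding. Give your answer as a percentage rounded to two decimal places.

Compound the nominal returns: 1.0703 × 1.1481 × 1.1066 = 1.359803.
Compound inflation: 1.0356 × 1.0690 × 1.0040 = 1.111485.
Deflate: 1.359803 / 1.111485 = 1.223411.
Total real return = 1.223411 − 1 → 22.34%.

22.34%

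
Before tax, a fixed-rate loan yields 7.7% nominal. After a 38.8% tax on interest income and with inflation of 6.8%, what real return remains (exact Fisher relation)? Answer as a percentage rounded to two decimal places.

After-tax nominal return = 7.7% × (1 − 0.388) = 4.7124%.
1 + r = 1.047124 / 1.06800 = 0.980453
After-tax real rate = 0.980453 − 1 → -1.95%.

-1.95%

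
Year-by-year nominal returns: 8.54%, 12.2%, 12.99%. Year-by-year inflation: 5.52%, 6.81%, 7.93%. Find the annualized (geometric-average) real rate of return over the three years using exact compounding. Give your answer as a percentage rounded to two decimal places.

4.19%

Compound the nominal returns: 1.0854 × 1.1220 × 1.1299 = 1.37601346.
Compound inflation: 1.0552 × 1.0681 × 1.0793 = 1.21643491.
Deflate: 1.37601346 / 1.21643491 = 1.13118544.
Annualized real rate = 1.13118544^(1/3) − 1 = 4.1945% → 4.19%.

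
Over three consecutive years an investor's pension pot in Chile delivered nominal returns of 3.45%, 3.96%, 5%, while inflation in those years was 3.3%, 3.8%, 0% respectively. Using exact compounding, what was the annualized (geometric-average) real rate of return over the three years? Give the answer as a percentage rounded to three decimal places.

1.741%

Nominal growth factor = 1.0345 × 1.0396 × 1.0500 = 1.12923951
Price-level growth factor = 1.0330 × 1.0380 × 1.0000 = 1.07225400
Real growth factor = 1.12923951 / 1.07225400 = 1.05314553
Annualized real rate = 1.05314553^(1/3) − 1 = 1.7410% → 1.741%.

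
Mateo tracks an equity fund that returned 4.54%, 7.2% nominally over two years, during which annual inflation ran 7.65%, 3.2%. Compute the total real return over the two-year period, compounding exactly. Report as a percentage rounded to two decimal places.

Nominal growth factor = 1.0454 × 1.0720 = 1.120668800
Price-level growth factor = 1.0765 × 1.0320 = 1.110948000
Real growth factor = 1.120668800 / 1.110948000 = 1.008750005
Total real return = 1.008750005 − 1 → 0.88%.

0.88%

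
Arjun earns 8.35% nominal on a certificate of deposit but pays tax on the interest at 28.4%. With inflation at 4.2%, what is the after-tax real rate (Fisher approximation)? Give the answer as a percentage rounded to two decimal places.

After-tax nominal return = 8.35% × (1 − 0.284) = 5.9786%.
r ≈ 5.9786% − 4.2% → 1.78%.

1.78%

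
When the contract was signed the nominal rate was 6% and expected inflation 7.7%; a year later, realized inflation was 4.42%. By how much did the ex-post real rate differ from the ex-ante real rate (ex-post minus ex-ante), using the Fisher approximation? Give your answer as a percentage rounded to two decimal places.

Ex-ante: 6% − 7.7% = -1.700%
Ex-post: 6% − 4.42% = 1.580%
Difference (ex-post − ex-ante) = 3.2800% → 3.28%.

3.28%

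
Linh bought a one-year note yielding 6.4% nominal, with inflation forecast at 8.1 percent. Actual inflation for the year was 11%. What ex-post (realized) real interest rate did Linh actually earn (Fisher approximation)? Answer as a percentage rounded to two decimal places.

-4.60%

Ex-post: 6.4% − 11% = -4.600%
So the realized real rate is -4.60%.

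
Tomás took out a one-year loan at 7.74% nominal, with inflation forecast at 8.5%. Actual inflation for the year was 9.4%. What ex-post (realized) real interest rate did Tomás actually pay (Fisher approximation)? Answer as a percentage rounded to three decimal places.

-1.660%

Ex-post: 7.74% − 9.4% = -1.660%
So the realized real rate is -1.660%.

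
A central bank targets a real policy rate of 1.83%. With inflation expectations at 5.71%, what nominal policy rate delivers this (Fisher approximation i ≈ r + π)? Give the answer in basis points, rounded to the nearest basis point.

754 basis points

i ≈ r + π = 1.83% + 5.71% = 754 basis points.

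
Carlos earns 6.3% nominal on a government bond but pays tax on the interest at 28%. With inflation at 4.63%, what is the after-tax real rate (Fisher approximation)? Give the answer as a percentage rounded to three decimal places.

After-tax nominal return = 6.3% × (1 − 0.28) = 4.5360%.
r ≈ 4.5360% − 4.63% → -0.094%.

-0.094%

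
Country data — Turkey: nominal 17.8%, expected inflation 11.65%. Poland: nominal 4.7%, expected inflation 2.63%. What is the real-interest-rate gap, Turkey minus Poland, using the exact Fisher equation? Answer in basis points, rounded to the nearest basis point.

349 basis points

Turkey: (1 + 0.1780)/(1 + 0.1165) − 1 = 5.5083%
Poland: (1 + 0.0470)/(1 + 0.0263) − 1 = 2.0170%
Differential = 5.5083% − 2.0170% = 3.4913% → 349 basis points.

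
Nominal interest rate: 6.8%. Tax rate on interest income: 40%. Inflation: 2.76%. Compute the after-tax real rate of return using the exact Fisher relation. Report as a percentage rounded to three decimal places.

After-tax nominal return = 6.8% × (1 − 0.4) = 4.0800%.
1 + r = 1.04080 / 1.02760 = 1.0128455
After-tax real rate = 1.0128455 − 1 → 1.285%.

1.285%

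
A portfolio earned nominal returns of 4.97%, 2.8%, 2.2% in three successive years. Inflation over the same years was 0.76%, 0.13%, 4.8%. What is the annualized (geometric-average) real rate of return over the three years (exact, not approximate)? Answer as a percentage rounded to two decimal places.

Compound the nominal returns: 1.0497 × 1.0280 × 1.0220 = 1.10283162.
Compound inflation: 1.0076 × 1.0013 × 1.0480 = 1.05733755.
Deflate: 1.10283162 / 1.05733755 = 1.04302700.
Annualized real rate = 1.04302700^(1/3) − 1 = 1.4141% → 1.41%.

1.41%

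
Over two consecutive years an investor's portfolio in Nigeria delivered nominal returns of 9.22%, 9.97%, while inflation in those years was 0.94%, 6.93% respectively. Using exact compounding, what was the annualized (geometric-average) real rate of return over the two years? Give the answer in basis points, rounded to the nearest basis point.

549 basis points

Compound the nominal returns: 1.0922 × 1.0997 = 1.20109234.
Compound inflation: 1.0094 × 1.0693 = 1.07935142.
Deflate: 1.20109234 / 1.07935142 = 1.11279081.
Annualized real rate = 1.11279081^(1/2) − 1 = 5.4889% → 549 basis points.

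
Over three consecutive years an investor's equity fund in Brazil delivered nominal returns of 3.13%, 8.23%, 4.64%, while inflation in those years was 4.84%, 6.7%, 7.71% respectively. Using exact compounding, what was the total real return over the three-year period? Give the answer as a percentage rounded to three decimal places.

Nominal growth factor = 1.0313 × 1.0823 × 1.0464 = 1.1679666
Price-level growth factor = 1.0484 × 1.0670 × 1.0771 = 1.2048902
Real growth factor = 1.1679666 / 1.2048902 = 0.9693552
Total real return = 0.9693552 − 1 → -3.064%.

-3.064%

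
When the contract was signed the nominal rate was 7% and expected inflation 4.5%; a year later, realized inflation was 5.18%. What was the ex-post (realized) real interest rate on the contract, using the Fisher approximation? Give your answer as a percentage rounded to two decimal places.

Ex-post: 7% − 5.18% = 1.820%
So the realized real rate is 1.82%.

1.82%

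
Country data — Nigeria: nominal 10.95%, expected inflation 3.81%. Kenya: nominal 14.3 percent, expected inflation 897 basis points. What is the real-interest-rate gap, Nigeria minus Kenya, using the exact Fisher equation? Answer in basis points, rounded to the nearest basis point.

199 basis points

Nigeria: (1 + 0.1095)/(1 + 0.0381) − 1 = 6.8780%
Kenya: (1 + 0.1430)/(1 + 0.0897) − 1 = 4.8913%
Differential = 6.8780% − 4.8913% = 1.9867% → 199 basis points.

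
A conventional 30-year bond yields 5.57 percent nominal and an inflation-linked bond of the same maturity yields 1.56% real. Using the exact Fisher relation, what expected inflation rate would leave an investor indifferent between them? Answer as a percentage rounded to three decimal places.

(1 + π) = (1 + i)/(1 + r) = 1.05570 / 1.01560 = 1.039484
Break-even inflation = 1.039484 − 1 → 3.948%.

3.948%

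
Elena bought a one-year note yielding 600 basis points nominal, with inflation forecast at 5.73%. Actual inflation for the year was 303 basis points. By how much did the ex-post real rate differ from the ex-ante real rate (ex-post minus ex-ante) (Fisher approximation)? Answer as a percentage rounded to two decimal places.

2.70%

Ex-ante: 6% − 5.73% = 0.270%
Ex-post: 6% − 3.03% = 2.970%
Difference (ex-post − ex-ante) = 2.7000% → 2.70%.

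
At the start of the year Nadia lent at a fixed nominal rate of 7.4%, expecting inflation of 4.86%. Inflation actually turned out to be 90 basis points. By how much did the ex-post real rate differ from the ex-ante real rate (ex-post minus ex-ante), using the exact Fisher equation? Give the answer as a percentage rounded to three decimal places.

Ex-ante: (1 + 0.0740)/(1 + 0.0486) − 1 = 2.4223%
Ex-post: (1 + 0.0740)/(1 + 0.0090) − 1 = 6.4420%
Difference (ex-post − ex-ante) = 4.0197% → 4.020%.

4.020%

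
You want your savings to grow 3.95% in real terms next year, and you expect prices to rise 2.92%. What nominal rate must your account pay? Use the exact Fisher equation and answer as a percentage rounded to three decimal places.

(1 + i) = (1 + r)(1 + π) = 1.03950 × 1.02920 = 1.0698534
i = 1.0698534 − 1, so the required nominal rate is 6.985%.

6.985%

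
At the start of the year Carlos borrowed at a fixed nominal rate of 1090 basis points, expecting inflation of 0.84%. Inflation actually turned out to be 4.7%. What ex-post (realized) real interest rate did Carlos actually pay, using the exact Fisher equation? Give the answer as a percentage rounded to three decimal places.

5.922%

Ex-post: (1 + 0.1090)/(1 + 0.0470) − 1 = 5.9217%
So the realized real rate is 5.922%.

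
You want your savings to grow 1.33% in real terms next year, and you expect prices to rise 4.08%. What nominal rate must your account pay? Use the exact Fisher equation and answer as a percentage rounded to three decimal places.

(1 + i) = (1 + r)(1 + π) = 1.01330 × 1.04080 = 1.05464264
i = 1.05464264 − 1, so the required nominal rate is 5.464%.

5.464%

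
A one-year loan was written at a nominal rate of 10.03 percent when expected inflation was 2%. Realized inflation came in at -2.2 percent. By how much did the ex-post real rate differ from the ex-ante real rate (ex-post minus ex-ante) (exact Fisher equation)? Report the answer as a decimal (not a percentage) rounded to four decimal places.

0.0463

Ex-ante: (1 + 0.1003)/(1 + 0.0200) − 1 = 7.8725%
Ex-post: (1 + 0.1003)/(1 − 0.0220) − 1 = 12.5051%
Difference (ex-post − ex-ante) = 4.6326% → 0.0463.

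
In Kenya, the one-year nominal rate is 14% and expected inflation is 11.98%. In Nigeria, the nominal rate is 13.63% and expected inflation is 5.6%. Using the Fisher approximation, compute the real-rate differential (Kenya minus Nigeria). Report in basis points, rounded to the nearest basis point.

-601 basis points

Kenya: 14% − 11.98% = 2.020%
Nigeria: 13.63% − 5.6% = 8.030%
Differential = -6.010% → -601 basis points.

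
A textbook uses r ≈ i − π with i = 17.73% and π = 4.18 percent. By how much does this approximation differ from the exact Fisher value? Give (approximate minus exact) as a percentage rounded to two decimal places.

0.54%

Approximate: r ≈ 17.730% − 4.180% = 13.5500%
Exact: (1 + 0.1773)/(1 + 0.0418) − 1 = 13.0063%
Error = 13.5500% − 13.0063% = 0.5437% → 0.54%.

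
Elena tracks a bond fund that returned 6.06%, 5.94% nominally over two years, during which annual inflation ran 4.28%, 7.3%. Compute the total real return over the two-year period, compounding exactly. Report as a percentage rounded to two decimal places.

0.42%

Compound the nominal returns: 1.0606 × 1.0594 = 1.123600.
Compound inflation: 1.0428 × 1.0730 = 1.118924.
Deflate: 1.123600 / 1.118924 = 1.004178.
Total real return = 1.004178 − 1 → 0.42%.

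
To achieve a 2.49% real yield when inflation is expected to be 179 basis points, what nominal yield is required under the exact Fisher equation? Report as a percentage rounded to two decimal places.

(1 + i) = (1 + r)(1 + π) = 1.02490 × 1.01790 = 1.04324571
i = 1.04324571 − 1, so the required nominal rate is 4.32%.

4.32%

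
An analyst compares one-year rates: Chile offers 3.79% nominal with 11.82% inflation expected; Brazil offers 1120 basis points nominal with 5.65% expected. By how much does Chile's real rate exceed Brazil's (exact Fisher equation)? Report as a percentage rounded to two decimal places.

Chile: (1 + 0.0379)/(1 + 0.1182) − 1 = -7.1812%
Brazil: (1 + 0.1120)/(1 + 0.0565) − 1 = 5.2532%
Differential = -7.1812% − 5.2532% = -12.4344% → -12.43%.

-12.43%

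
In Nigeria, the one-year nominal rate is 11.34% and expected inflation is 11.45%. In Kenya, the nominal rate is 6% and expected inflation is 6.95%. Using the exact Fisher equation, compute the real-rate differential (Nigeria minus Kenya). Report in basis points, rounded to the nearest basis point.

Nigeria: (1 + 0.1134)/(1 + 0.1145) − 1 = -0.0987%
Kenya: (1 + 0.0600)/(1 + 0.0695) − 1 = -0.8883%
Differential = -0.0987% − (-0.8883%) = 0.7896% → 79 basis points.

79 basis points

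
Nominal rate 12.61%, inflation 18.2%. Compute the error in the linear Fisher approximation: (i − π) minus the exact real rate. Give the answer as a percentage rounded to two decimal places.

Approximate: r ≈ 12.610% − 18.200% = -5.5900%
Exact: (1 + 0.1261)/(1 + 0.1820) − 1 = -4.7293%
Error = -5.5900% − (-4.7293%) = -0.8607% → -0.86%.

-0.86%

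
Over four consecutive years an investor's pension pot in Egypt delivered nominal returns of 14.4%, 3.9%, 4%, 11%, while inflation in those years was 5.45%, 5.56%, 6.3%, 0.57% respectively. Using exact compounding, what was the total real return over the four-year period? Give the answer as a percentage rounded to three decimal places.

Nominal growth factor = 1.1440 × 1.0390 × 1.0400 × 1.1100 = 1.3721383
Price-level growth factor = 1.0545 × 1.0556 × 1.0630 × 1.0057 = 1.1900020
Real growth factor = 1.3721383 / 1.1900020 = 1.1530555
Total real return = 1.1530555 − 1 → 15.306%.

15.306%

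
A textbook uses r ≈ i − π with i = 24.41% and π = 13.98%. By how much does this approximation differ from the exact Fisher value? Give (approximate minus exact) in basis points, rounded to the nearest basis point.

Approximate: r ≈ 24.410% − 13.980% = 10.4300%
Exact: (1 + 0.2441)/(1 + 0.1398) − 1 = 9.1507%
Error = 10.4300% − 9.1507% = 1.2793% → 128 basis points.

128 basis points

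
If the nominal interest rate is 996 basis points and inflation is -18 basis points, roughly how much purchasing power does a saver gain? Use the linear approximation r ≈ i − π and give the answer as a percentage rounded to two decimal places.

10.14%

r ≈ i − π = 9.96% − (-0.18%) = 10.14%.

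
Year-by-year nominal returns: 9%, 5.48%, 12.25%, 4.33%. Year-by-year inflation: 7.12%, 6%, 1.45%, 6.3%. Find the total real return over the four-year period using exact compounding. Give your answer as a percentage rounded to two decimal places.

Compound the nominal returns: 1.0900 × 1.0548 × 1.1225 × 1.0433 = 1.346456.
Compound inflation: 1.0712 × 1.0600 × 1.0145 × 1.0630 = 1.224508.
Deflate: 1.346456 / 1.224508 = 1.099589.
Total real return = 1.099589 − 1 → 9.96%.

9.96%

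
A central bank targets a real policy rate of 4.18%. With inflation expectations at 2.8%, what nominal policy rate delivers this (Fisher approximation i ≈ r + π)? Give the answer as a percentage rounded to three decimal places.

6.980%

i ≈ r + π = 4.18% + 2.8% = 6.980%.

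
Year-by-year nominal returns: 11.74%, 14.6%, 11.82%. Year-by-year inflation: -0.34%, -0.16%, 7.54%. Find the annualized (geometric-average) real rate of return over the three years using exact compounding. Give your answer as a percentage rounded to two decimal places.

Nominal growth factor = 1.1174 × 1.1460 × 1.1182 = 1.43190028
Price-level growth factor = 0.9966 × 0.9984 × 1.0754 = 1.07002885
Real growth factor = 1.43190028 / 1.07002885 = 1.33818848
Annualized real rate = 1.33818848^(1/3) − 1 = 10.1977% → 10.20%.

10.20%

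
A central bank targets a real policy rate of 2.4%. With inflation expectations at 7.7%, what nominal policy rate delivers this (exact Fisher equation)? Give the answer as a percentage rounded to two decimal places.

10.28%

(1 + i) = (1 + r)(1 + π) = 1.02400 × 1.07700 = 1.102848
i = 1.102848 − 1, so the required nominal rate is 10.28%.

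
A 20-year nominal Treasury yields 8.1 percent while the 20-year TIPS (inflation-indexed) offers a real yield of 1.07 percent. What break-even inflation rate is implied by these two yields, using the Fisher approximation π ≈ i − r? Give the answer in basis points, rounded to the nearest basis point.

703 basis points

π ≈ i − r = 8.1% − 1.07% → 703 basis points.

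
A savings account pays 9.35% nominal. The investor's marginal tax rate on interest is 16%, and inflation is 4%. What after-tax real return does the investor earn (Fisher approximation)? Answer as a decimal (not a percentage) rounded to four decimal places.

0.0385

After-tax nominal return = 9.35% × (1 − 0.16) = 7.8540%.
r ≈ 7.8540% − 4% → 0.0385.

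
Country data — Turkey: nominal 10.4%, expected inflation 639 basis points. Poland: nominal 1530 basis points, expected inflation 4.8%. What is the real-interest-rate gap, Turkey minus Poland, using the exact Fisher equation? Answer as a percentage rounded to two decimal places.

-6.25%

Turkey: (1 + 0.1040)/(1 + 0.0639) − 1 = 3.7692%
Poland: (1 + 0.1530)/(1 + 0.0480) − 1 = 10.0191%
Differential = 3.7692% − 10.0191% = -6.2499% → -6.25%.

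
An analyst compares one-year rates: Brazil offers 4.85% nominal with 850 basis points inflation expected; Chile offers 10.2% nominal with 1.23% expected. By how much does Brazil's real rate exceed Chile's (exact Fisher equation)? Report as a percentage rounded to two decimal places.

Brazil: (1 + 0.0485)/(1 + 0.0850) − 1 = -3.3641%
Chile: (1 + 0.1020)/(1 + 0.0123) − 1 = 8.8610%
Differential = -3.3641% − 8.8610% = -12.2251% → -12.23%.

-12.23%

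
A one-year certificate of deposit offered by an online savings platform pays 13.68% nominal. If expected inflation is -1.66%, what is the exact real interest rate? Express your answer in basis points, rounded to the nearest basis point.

1560 basis points

By the Fisher relation, 1 + r = (1 + i)/(1 + π).
1 + r = 1.13680 / 0.98340 = 1.155989
r = 1.155989 − 1 = 15.5989%, i.e. 1560 basis points.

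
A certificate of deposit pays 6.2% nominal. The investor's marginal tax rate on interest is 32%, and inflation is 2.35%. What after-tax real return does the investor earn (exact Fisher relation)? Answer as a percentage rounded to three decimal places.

1.823%

After-tax nominal return = 6.2% × (1 − 0.32) = 4.2160%.
1 + r = 1.04216 / 1.02350 = 1.018232
After-tax real rate = 1.018232 − 1 → 1.823%.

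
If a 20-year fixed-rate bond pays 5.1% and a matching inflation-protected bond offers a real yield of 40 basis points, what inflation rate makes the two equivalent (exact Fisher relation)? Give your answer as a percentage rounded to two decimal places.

(1 + π) = (1 + i)/(1 + r) = 1.05100 / 1.00400 = 1.046813
Break-even inflation = 1.046813 − 1 → 4.68%.

4.68%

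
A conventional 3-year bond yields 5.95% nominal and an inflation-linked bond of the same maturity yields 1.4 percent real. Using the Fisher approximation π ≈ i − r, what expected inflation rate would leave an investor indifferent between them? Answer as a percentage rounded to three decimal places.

4.550%

π ≈ i − r = 5.95% − 1.4% → 4.550%.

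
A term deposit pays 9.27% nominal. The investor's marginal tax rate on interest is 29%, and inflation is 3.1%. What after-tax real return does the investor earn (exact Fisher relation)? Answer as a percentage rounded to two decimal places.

3.38%

After-tax nominal return = 9.27% × (1 − 0.29) = 6.5817%.
1 + r = 1.065817 / 1.03100 = 1.033770
After-tax real rate = 1.033770 − 1 → 3.38%.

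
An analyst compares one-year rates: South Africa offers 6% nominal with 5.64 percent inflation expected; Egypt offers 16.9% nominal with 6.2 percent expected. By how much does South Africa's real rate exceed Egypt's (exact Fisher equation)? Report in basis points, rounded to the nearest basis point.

South Africa: (1 + 0.0600)/(1 + 0.0564) − 1 = 0.3408%
Egypt: (1 + 0.1690)/(1 + 0.0620) − 1 = 10.0753%
Differential = 0.3408% − 10.0753% = -9.7345% → -973 basis points.

-973 basis points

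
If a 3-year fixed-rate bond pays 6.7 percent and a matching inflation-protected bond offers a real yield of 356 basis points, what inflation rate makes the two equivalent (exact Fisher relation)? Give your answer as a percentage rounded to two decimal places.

(1 + π) = (1 + i)/(1 + r) = 1.06700 / 1.03560 = 1.030321
Break-even inflation = 1.030321 − 1 → 3.03%.

3.03%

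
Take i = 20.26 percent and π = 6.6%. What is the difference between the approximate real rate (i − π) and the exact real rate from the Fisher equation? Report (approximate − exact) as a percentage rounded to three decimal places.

0.846%

Approximate: r ≈ 20.260% − 6.600% = 13.6600%
Exact: (1 + 0.2026)/(1 + 0.0660) − 1 = 12.8143%
Error = 13.6600% − 12.8143% = 0.8457% → 0.846%.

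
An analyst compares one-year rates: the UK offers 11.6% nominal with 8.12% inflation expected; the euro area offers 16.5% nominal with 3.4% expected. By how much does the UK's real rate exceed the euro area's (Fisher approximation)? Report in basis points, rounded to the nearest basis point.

-962 basis points

The UK: 11.6% − 8.12% = 3.480%
The euro area: 16.5% − 3.4% = 13.100%
Differential = -9.620% → -962 basis points.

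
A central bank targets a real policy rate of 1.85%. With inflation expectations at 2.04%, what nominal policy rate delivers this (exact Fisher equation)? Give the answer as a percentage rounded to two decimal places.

(1 + i) = (1 + r)(1 + π) = 1.01850 × 1.02040 = 1.0392774
i = 1.0392774 − 1, so the required nominal rate is 3.93%.

3.93%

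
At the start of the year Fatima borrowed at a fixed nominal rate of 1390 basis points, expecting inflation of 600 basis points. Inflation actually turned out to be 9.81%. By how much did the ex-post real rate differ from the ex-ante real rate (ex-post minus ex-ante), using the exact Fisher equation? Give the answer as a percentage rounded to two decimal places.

-3.73%

Ex-ante: (1 + 0.1390)/(1 + 0.0600) − 1 = 7.4528%
Ex-post: (1 + 0.1390)/(1 + 0.0981) − 1 = 3.7246%
Difference (ex-post − ex-ante) = -3.7282% → -3.73%.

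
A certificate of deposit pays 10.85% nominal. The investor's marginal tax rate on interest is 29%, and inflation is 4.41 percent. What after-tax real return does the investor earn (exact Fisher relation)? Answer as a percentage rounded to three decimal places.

After-tax nominal return = 10.85% × (1 − 0.29) = 7.7035%.
1 + r = 1.077035 / 1.04410 = 1.031544
After-tax real rate = 1.031544 − 1 → 3.154%.

3.154%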